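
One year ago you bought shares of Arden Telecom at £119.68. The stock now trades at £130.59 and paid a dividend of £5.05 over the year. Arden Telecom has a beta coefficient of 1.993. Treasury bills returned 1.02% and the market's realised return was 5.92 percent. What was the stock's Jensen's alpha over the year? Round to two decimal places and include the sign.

+2.55%

Realised HPR = (P1 + D1 − P0) / P0 = (130.59 + 5.05 − 119.68) / 119.68 = 15.96 / 119.68 = 13.3356%
MRP = 5.92% − 1.02% = 4.90%
CAPM required = R_f + β·MRP = 1.02% + 1.993 × 4.90% = 10.78570%
α = realised − required = 13.3356% − 10.78570% = +2.55%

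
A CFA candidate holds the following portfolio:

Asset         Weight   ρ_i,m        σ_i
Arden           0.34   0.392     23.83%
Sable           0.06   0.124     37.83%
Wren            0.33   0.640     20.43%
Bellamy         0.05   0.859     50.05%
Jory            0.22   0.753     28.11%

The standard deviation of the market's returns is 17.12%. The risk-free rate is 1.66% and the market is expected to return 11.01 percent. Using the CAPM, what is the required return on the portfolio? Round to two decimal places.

9.62%

β_Arden = 0.392 × 23.83% / 17.12% = 0.5456
β_Sable = 0.124 × 37.83% / 17.12% = 0.2740
β_Wren = 0.640 × 20.43% / 17.12% = 0.7637
β_Bellamy = 0.859 × 50.05% / 17.12% = 2.5113
β_Jory = 0.753 × 28.11% / 17.12% = 1.2364
β_P = Σ w_i β_i = 0.34×0.5456 + 0.06×0.2740 + 0.33×0.7637 + 0.05×2.5113 + 0.22×1.2364 = 0.8515
MRP = 11.01% − 1.66% = 9.35%
E(R_P) = R_f + β_P × MRP = 1.66% + 0.8515 × 9.35% = 9.62%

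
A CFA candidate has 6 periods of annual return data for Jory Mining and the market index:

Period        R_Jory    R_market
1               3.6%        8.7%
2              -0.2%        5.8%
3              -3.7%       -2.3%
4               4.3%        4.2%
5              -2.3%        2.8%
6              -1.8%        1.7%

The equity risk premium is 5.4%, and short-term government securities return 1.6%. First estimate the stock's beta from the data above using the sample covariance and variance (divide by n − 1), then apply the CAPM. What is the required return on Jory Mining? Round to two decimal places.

Mean R_i = (3.6 − 0.2 − 3.7 + 4.3 − 2.3 − 1.8) / 6 = -0.0167%
Mean R_m = (8.7 + 5.8 − 2.3 + 4.2 + 2.8 + 1.7) / 6 = 3.4833%
Σ(R_i − R̄_i)(R_m − R̄_m) = 47.5783  ⇒  Cov = 47.5783 / 5 = 9.5157
Σ(R_m − R̄_m)² = 70.1883  ⇒  Var(R_m) = 70.1883 / 5 = 14.0377
β = Cov / Var(R_m) = 9.5157 / 14.0377 = 0.6779
E(R) = R_f + β × MRP = 1.6% + 0.6779 × 5.4% = 5.26%

5.26%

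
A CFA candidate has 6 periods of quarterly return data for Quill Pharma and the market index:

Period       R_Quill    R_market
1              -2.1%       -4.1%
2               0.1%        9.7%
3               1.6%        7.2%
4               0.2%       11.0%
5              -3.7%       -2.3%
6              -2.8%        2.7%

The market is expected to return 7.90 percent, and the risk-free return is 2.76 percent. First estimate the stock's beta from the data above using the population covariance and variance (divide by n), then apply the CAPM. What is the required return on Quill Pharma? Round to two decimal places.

4.09%

Mean R_i = (-2.1 + 0.1 + 1.6 + 0.2 − 3.7 − 2.8) / 6 = -1.1167%
Mean R_m = (-4.1 + 9.7 + 7.2 + 11.0 − 2.3 + 2.7) / 6 = 4.0333%
Σ(R_i − R̄_i)(R_m − R̄_m) = 51.2733  ⇒  Cov = 51.2733 / 6 = 8.5456
Σ(R_m − R̄_m)² = 198.7133  ⇒  Var(R_m) = 198.7133 / 6 = 33.1189
β = Cov / Var(R_m) = 8.5456 / 33.1189 = 0.2580
MRP = 7.90% − 2.76% = 5.14%
E(R) = R_f + β × MRP = 2.76% + 0.2580 × 5.14% = 4.09%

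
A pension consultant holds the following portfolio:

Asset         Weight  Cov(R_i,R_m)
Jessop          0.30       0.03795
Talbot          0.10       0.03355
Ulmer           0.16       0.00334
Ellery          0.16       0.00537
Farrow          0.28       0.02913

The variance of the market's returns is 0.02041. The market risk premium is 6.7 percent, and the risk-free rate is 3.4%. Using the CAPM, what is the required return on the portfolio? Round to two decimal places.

11.37%

β_Jessop = 0.03795 / 0.02041 = 1.8594
β_Talbot = 0.03355 / 0.02041 = 1.6438
β_Ulmer = 0.00334 / 0.02041 = 0.1636
β_Ellery = 0.00537 / 0.02041 = 0.2631
β_Farrow = 0.02913 / 0.02041 = 1.4272
β_P = Σ w_i β_i = 0.30×1.8594 + 0.10×1.6438 + 0.16×0.1636 + 0.16×0.2631 + 0.28×1.4272 = 1.1901
E(R_P) = R_f + β_P × MRP = 3.4% + 1.1901 × 6.7% = 11.37%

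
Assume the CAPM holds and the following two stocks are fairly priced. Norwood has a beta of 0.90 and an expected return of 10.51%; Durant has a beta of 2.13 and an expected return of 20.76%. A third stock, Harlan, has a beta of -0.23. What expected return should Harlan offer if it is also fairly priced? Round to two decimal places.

MRP (SML slope) = (20.76% − 10.51%) / (2.13 − 0.90) = 10.25% / 1.23 = 8.3333%
R_f (intercept) = 10.51% − 0.90 × 8.3333% = 3.0100%
E(R_Harlan) = R_f + β × MRP = 3.0100% + -0.23 × 8.3333% = 1.09%

1.09%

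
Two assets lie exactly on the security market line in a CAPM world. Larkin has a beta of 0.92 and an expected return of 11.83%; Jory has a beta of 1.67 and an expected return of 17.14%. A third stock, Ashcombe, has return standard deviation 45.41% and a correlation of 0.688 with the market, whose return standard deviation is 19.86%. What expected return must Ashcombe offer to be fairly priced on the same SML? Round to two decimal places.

MRP = (17.14% − 11.83%) / (1.67 − 0.92) = 7.0800%
R_f = 11.83% − 0.92 × 7.0800% = 5.3164%
β_Ashcombe = ρ·σ_i/σ_m = 0.688 × 45.41 / 19.86 = 1.5731
E(R_Ashcombe) = R_f + β × MRP = 5.3164% + 1.5731 × 7.0800% = 16.45%

16.45%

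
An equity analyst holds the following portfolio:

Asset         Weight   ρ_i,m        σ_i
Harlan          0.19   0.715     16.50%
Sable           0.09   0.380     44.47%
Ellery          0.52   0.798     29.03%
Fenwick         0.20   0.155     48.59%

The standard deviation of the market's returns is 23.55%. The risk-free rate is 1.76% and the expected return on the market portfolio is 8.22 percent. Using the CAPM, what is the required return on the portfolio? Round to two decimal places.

6.51%

β_Harlan = 0.715 × 16.50% / 23.55% = 0.5010
β_Sable = 0.380 × 44.47% / 23.55% = 0.7176
β_Ellery = 0.798 × 29.03% / 23.55% = 0.9837
β_Fenwick = 0.155 × 48.59% / 23.55% = 0.3198
β_P = Σ w_i β_i = 0.19×0.5010 + 0.09×0.7176 + 0.52×0.9837 + 0.20×0.3198 = 0.7353
MRP = 8.22% − 1.76% = 6.46%
E(R_P) = R_f + β_P × MRP = 1.76% + 0.7353 × 6.46% = 6.51%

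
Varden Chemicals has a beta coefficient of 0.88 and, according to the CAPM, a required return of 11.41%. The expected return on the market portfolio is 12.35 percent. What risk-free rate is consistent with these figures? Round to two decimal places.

E(R) = R_f + β(E(R_m) − R_f) = R_f(1 − β) + β·E(R_m)
11.41% = R_f × (1 − 0.88) + 0.88 × 12.35%
11.41% = R_f × 0.12 + 10.8680%
R_f = (11.41% − 10.8680%) / 0.12 = 4.52%

4.52%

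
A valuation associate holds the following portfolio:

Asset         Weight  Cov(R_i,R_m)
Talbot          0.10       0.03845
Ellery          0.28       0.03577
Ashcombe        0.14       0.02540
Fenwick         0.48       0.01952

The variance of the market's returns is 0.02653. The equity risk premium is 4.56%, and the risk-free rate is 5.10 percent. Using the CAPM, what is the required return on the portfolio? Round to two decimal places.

9.70%

β_Talbot = 0.03845 / 0.02653 = 1.4493
β_Ellery = 0.03577 / 0.02653 = 1.3483
β_Ashcombe = 0.02540 / 0.02653 = 0.9574
β_Fenwick = 0.01952 / 0.02653 = 0.7358
β_P = Σ w_i β_i = 0.10×1.4493 + 0.28×1.3483 + 0.14×0.9574 + 0.48×0.7358 = 1.0097
E(R_P) = R_f + β_P × MRP = 5.10% + 1.0097 × 4.56% = 9.70%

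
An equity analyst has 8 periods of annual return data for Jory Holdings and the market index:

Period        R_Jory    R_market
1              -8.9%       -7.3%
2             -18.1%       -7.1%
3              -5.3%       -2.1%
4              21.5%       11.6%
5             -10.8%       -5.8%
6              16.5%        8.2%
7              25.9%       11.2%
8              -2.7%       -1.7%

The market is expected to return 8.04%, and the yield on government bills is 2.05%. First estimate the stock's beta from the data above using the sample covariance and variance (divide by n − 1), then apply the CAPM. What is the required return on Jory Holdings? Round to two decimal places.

14.02%

Mean R_i = (-8.9 − 18.1 − 5.3 + 21.5 − 10.8 + 16.5 + 25.9 − 2.7) / 8 = 2.2625%
Mean R_m = (-7.3 − 7.1 − 2.1 + 11.6 − 5.8 + 8.2 + 11.2 − 1.7) / 8 = 0.8750%
Σ(R_i − R̄_i)(R_m − R̄_m) = 930.7825  ⇒  Cov = 930.7825 / 7 = 132.9689
Σ(R_m − R̄_m)² = 465.7550  ⇒  Var(R_m) = 465.7550 / 7 = 66.5364
β = Cov / Var(R_m) = 132.9689 / 66.5364 = 1.9984
MRP = 8.04% − 2.05% = 5.99%
E(R) = R_f + β × MRP = 2.05% + 1.9984 × 5.99% = 14.02%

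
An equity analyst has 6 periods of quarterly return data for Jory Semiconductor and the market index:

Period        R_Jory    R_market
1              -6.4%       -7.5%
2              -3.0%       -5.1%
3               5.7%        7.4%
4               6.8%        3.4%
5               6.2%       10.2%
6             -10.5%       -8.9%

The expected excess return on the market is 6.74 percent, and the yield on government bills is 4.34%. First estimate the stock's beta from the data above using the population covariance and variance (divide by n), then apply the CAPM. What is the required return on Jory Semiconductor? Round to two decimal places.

10.13%

Mean R_i = (-6.4 − 3.0 + 5.7 + 6.8 + 6.2 − 10.5) / 6 = -0.2000%
Mean R_m = (-7.5 − 5.1 + 7.4 + 3.4 + 10.2 − 8.9) / 6 = -0.0833%
Σ(R_i − R̄_i)(R_m − R̄_m) = 285.1900  ⇒  Cov = 285.1900 / 6 = 47.5317
Σ(R_m − R̄_m)² = 331.7883  ⇒  Var(R_m) = 331.7883 / 6 = 55.2981
β = Cov / Var(R_m) = 47.5317 / 55.2981 = 0.8596
E(R) = R_f + β × MRP = 4.34% + 0.8596 × 6.74% = 10.13%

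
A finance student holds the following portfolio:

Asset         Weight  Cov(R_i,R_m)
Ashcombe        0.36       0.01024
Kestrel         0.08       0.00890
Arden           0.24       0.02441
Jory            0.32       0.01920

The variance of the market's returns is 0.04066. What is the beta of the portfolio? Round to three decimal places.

0.403

β_Ashcombe = 0.01024 / 0.04066 = 0.2518
β_Kestrel = 0.00890 / 0.04066 = 0.2189
β_Arden = 0.02441 / 0.04066 = 0.6003
β_Jory = 0.01920 / 0.04066 = 0.4722
β_P = Σ w_i β_i = 0.36×0.2518 + 0.08×0.2189 + 0.24×0.6003 + 0.32×0.4722 = 0.4033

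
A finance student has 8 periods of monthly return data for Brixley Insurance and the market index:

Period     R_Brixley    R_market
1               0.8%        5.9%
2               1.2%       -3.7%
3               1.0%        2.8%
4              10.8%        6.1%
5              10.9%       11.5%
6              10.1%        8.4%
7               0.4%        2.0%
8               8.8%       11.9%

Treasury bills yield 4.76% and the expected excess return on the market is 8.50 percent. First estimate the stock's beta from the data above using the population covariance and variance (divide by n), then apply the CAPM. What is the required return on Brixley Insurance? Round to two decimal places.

Mean R_i = (0.8 + 1.2 + 1.0 + 10.8 + 10.9 + 10.1 + 0.4 + 8.8) / 8 = 5.5000%
Mean R_m = (5.9 − 3.7 + 2.8 + 6.1 + 11.5 + 8.4 + 2.0 + 11.9) / 8 = 5.6125%
Σ(R_i − R̄_i)(R_m − R̄_m) = 137.7200  ⇒  Cov = 137.7200 / 8 = 17.2150
Σ(R_m − R̄_m)² = 189.9688  ⇒  Var(R_m) = 189.9688 / 8 = 23.7461
β = Cov / Var(R_m) = 17.2150 / 23.7461 = 0.7250
E(R) = R_f + β × MRP = 4.76% + 0.7250 × 8.50% = 10.92%

10.92%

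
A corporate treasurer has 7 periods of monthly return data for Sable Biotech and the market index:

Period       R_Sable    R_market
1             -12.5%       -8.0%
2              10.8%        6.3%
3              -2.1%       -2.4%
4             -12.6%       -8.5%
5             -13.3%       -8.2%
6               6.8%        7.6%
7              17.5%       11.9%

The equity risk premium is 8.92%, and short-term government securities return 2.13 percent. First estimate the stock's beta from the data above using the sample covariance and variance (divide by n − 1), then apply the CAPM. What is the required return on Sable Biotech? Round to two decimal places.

15.03%

Mean R_i = (-12.5 + 10.8 − 2.1 − 12.6 − 13.3 + 6.8 + 17.5) / 7 = -0.7714%
Mean R_m = (-8.0 + 6.3 − 2.4 − 8.5 − 8.2 + 7.6 + 11.9) / 7 = -0.1857%
Σ(R_i − R̄_i)(R_m − R̄_m) = 648.1671  ⇒  Cov = 648.1671 / 6 = 108.0279
Σ(R_m − R̄_m)² = 448.0686  ⇒  Var(R_m) = 448.0686 / 6 = 74.6781
β = Cov / Var(R_m) = 108.0279 / 74.6781 = 1.4466
E(R) = R_f + β × MRP = 2.13% + 1.4466 × 8.92% = 15.03%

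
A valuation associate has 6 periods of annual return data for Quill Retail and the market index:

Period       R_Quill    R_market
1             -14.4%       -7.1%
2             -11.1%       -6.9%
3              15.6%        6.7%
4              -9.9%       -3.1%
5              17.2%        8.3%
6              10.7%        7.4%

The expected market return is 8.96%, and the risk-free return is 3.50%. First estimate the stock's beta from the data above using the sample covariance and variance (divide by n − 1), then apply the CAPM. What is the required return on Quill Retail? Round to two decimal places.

14.14%

Mean R_i = (-14.4 − 11.1 + 15.6 − 9.9 + 17.2 + 10.7) / 6 = 1.3500%
Mean R_m = (-7.1 − 6.9 + 6.7 − 3.1 + 8.3 + 7.4) / 6 = 0.8833%
Σ(R_i − R̄_i)(R_m − R̄_m) = 528.8250  ⇒  Cov = 528.8250 / 5 = 105.7650
Σ(R_m − R̄_m)² = 271.4883  ⇒  Var(R_m) = 271.4883 / 5 = 54.2977
β = Cov / Var(R_m) = 105.7650 / 54.2977 = 1.9479
MRP = 8.96% − 3.50% = 5.46%
E(R) = R_f + β × MRP = 3.50% + 1.9479 × 5.46% = 14.14%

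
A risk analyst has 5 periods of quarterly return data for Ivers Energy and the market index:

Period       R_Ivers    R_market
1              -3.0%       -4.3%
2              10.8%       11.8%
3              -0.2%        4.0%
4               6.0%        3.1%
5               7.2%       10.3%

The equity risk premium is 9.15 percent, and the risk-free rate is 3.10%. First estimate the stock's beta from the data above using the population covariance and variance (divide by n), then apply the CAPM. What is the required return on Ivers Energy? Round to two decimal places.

10.22%

Mean R_i = (-3.0 + 10.8 − 0.2 + 6.0 + 7.2) / 5 = 4.1600%
Mean R_m = (-4.3 + 11.8 + 4.0 + 3.1 + 10.3) / 5 = 4.9800%
Σ(R_i − R̄_i)(R_m − R̄_m) = 128.7160  ⇒  Cov = 128.7160 / 5 = 25.7432
Σ(R_m − R̄_m)² = 165.4280  ⇒  Var(R_m) = 165.4280 / 5 = 33.0856
β = Cov / Var(R_m) = 25.7432 / 33.0856 = 0.7781
E(R) = R_f + β × MRP = 3.10% + 0.7781 × 9.15% = 10.22%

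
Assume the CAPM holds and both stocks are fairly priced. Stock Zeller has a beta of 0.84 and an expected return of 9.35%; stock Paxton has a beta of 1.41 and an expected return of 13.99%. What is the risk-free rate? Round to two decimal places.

Both satisfy E(R) = R_f + β·MRP, so the slope of the SML is
MRP = (13.99% − 9.35%) / (1.41 − 0.84) = 4.64% / 0.57 = 8.1404%
R_f = E(R_Zeller) − β_Zeller·MRP = 9.35% − 0.84 × 8.1404% = 2.5121%

2.51%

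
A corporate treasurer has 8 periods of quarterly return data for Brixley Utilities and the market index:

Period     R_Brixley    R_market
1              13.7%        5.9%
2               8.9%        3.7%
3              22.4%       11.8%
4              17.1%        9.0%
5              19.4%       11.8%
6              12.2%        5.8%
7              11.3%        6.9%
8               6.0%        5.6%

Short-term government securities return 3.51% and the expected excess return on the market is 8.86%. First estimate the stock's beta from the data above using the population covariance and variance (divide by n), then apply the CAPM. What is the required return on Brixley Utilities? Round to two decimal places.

18.09%

Mean R_i = (13.7 + 8.9 + 22.4 + 17.1 + 19.4 + 12.2 + 11.3 + 6.0) / 8 = 13.8750%
Mean R_m = (5.9 + 3.7 + 11.8 + 9.0 + 11.8 + 5.8 + 6.9 + 5.6) / 8 = 7.5625%
Σ(R_i − R̄_i)(R_m − R̄_m) = 103.7925  ⇒  Cov = 103.7925 / 8 = 12.9741
Σ(R_m − R̄_m)² = 63.0588  ⇒  Var(R_m) = 63.0588 / 8 = 7.8824
β = Cov / Var(R_m) = 12.9741 / 7.8824 = 1.6460
E(R) = R_f + β × MRP = 3.51% + 1.6460 × 8.86% = 18.09%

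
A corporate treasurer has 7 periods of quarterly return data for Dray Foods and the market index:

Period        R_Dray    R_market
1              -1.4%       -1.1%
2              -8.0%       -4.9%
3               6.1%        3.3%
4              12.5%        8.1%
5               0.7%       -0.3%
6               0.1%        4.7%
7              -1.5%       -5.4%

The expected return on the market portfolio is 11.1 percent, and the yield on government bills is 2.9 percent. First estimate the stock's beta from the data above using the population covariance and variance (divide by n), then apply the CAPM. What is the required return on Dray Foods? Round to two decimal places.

Mean R_i = (-1.4 − 8.0 + 6.1 + 12.5 + 0.7 + 0.1 − 1.5) / 7 = 1.2143%
Mean R_m = (-1.1 − 4.9 + 3.3 + 8.1 − 0.3 + 4.7 − 5.4) / 7 = 0.6286%
Σ(R_i − R̄_i)(R_m − R̄_m) = 165.1371  ⇒  Cov = 165.1371 / 7 = 23.5910
Σ(R_m − R̄_m)² = 150.2943  ⇒  Var(R_m) = 150.2943 / 7 = 21.4706
β = Cov / Var(R_m) = 23.5910 / 21.4706 = 1.0988
MRP = 11.1% − 2.9% = 8.20%
E(R) = R_f + β × MRP = 2.9% + 1.0988 × 8.2% = 11.91%

11.91%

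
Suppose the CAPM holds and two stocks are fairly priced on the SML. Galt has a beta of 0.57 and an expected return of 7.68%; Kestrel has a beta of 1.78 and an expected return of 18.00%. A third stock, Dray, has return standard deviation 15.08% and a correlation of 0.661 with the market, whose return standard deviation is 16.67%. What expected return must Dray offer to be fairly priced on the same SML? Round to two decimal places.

MRP = (18.00% − 7.68%) / (1.78 − 0.57) = 8.5289%
R_f = 7.68% − 0.57 × 8.5289% = 2.8185%
β_Dray = ρ·σ_i/σ_m = 0.661 × 15.08 / 16.67 = 0.5980
E(R_Dray) = R_f + β × MRP = 2.8185% + 0.5980 × 8.5289% = 7.92%

7.92%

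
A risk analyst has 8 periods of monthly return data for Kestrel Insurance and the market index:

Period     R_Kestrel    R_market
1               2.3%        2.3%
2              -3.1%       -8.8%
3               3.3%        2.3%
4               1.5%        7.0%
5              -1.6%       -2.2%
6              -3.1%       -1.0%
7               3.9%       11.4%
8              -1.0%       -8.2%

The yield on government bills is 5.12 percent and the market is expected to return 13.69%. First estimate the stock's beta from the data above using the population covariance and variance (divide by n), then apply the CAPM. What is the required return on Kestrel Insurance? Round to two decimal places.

Mean R_i = (2.3 − 3.1 + 3.3 + 1.5 − 1.6 − 3.1 + 3.9 − 1.0) / 8 = 0.2750%
Mean R_m = (2.3 − 8.8 + 2.3 + 7.0 − 2.2 − 1.0 + 11.4 − 8.2) / 8 = 0.3500%
Σ(R_i − R̄_i)(R_m − R̄_m) = 109.1700  ⇒  Cov = 109.1700 / 8 = 13.6463
Σ(R_m − R̄_m)² = 339.0800  ⇒  Var(R_m) = 339.0800 / 8 = 42.3850
β = Cov / Var(R_m) = 13.6463 / 42.3850 = 0.3220
MRP = 13.69% − 5.12% = 8.57%
E(R) = R_f + β × MRP = 5.12% + 0.3220 × 8.57% = 7.88%

7.88%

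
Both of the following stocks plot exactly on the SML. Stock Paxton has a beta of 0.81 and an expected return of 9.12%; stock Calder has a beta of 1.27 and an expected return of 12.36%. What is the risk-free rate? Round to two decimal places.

3.41%

Both satisfy E(R) = R_f + β·MRP, so the slope of the SML is
MRP = (12.36% − 9.12%) / (1.27 − 0.81) = 3.24% / 0.46 = 7.0435%
R_f = E(R_Paxton) − β_Paxton·MRP = 9.12% − 0.81 × 7.0435% = 3.4148%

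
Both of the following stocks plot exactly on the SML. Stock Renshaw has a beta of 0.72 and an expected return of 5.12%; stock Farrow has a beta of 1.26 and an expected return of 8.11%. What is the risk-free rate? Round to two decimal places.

1.13%

Both satisfy E(R) = R_f + β·MRP, so the slope of the SML is
MRP = (8.11% − 5.12%) / (1.26 − 0.72) = 2.99% / 0.54 = 5.5370%
R_f = E(R_Renshaw) − β_Renshaw·MRP = 5.12% − 0.72 × 5.5370% = 1.1334%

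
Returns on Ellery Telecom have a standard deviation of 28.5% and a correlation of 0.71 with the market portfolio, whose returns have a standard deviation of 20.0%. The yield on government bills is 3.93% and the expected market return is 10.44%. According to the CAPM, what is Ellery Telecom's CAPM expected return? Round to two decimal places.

β = ρ × σ_i / σ_m = 0.71 × 28.5% / 20.0% = 1.0118
MRP = 10.44% − 3.93% = 6.51%
E(R) = 3.93% + 1.0118 × 6.51% = 10.52%

10.52%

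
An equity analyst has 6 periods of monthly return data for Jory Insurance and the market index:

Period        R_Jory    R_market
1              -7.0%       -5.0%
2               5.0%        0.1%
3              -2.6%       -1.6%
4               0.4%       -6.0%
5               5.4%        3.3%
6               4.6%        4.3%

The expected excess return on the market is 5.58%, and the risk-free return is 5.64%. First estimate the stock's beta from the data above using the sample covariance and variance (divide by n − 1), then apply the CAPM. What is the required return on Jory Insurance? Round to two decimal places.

Mean R_i = (-7.0 + 5.0 − 2.6 + 0.4 + 5.4 + 4.6) / 6 = 0.9667%
Mean R_m = (-5.0 + 0.1 − 1.6 − 6.0 + 3.3 + 4.3) / 6 = -0.8167%
Σ(R_i − R̄_i)(R_m − R̄_m) = 79.5967  ⇒  Cov = 79.5967 / 5 = 15.9193
Σ(R_m − R̄_m)² = 88.9483  ⇒  Var(R_m) = 88.9483 / 5 = 17.7897
β = Cov / Var(R_m) = 15.9193 / 17.7897 = 0.8949
E(R) = R_f + β × MRP = 5.64% + 0.8949 × 5.58% = 10.63%

10.63%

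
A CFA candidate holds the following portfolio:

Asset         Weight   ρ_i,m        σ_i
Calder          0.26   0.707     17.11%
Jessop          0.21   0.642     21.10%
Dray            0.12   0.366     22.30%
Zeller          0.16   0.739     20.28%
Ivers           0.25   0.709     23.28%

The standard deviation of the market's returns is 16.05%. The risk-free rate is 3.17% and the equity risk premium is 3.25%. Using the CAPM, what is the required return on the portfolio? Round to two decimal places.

β_Calder = 0.707 × 17.11% / 16.05% = 0.7537
β_Jessop = 0.642 × 21.10% / 16.05% = 0.8440
β_Dray = 0.366 × 22.30% / 16.05% = 0.5085
β_Zeller = 0.739 × 20.28% / 16.05% = 0.9338
β_Ivers = 0.709 × 23.28% / 16.05% = 1.0284
β_P = Σ w_i β_i = 0.26×0.7537 + 0.21×0.8440 + 0.12×0.5085 + 0.16×0.9338 + 0.25×1.0284 = 0.8407
E(R_P) = R_f + β_P × MRP = 3.17% + 0.8407 × 3.25% = 5.90%

5.90%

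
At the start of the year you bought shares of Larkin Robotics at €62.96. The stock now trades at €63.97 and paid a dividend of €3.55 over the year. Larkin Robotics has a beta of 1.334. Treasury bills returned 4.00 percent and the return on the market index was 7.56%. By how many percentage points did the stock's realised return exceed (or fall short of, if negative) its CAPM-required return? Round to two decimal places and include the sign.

Realised HPR = (P1 + D1 − P0) / P0 = (63.97 + 3.55 − 62.96) / 62.96 = 4.56 / 62.96 = 7.2427%
MRP = 7.56% − 4.00% = 3.56%
CAPM required = R_f + β·MRP = 4.00% + 1.334 × 3.56% = 8.74904%
α = realised − required = 7.2427% − 8.74904% = -1.51%

-1.51%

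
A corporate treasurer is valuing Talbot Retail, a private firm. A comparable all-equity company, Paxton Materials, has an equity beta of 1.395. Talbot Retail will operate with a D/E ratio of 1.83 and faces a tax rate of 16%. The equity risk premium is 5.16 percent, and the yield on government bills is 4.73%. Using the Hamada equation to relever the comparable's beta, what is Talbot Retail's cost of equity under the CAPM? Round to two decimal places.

22.99%

β_L = β_U × [1 + (1 − t)(D/E)] = 1.395 × [1 + (1 − 0.16) × 1.83]
    = 1.395 × [1 + 0.84 × 1.83] = 1.395 × 2.5372 = 3.5394
E(R) = R_f + β_L × MRP = 4.73% + 3.5394 × 5.16% = 22.99%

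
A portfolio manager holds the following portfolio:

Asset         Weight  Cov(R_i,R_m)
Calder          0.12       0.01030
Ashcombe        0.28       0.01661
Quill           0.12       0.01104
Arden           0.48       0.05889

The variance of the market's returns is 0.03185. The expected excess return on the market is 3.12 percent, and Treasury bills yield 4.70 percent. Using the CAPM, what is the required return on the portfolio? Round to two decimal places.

β_Calder = 0.01030 / 0.03185 = 0.3234
β_Ashcombe = 0.01661 / 0.03185 = 0.5215
β_Quill = 0.01104 / 0.03185 = 0.3466
β_Arden = 0.05889 / 0.03185 = 1.8490
β_P = Σ w_i β_i = 0.12×0.3234 + 0.28×0.5215 + 0.12×0.3466 + 0.48×1.8490 = 1.1139
E(R_P) = R_f + β_P × MRP = 4.70% + 1.1139 × 3.12% = 8.18%

8.18%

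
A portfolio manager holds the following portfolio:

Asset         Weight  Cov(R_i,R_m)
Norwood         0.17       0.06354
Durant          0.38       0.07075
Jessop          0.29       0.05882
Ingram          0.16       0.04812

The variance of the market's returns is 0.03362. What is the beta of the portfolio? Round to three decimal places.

β_Norwood = 0.06354 / 0.03362 = 1.8899
β_Durant = 0.07075 / 0.03362 = 2.1044
β_Jessop = 0.05882 / 0.03362 = 1.7496
β_Ingram = 0.04812 / 0.03362 = 1.4313
β_P = Σ w_i β_i = 0.17×1.8899 + 0.38×2.1044 + 0.29×1.7496 + 0.16×1.4313 = 1.8573

1.857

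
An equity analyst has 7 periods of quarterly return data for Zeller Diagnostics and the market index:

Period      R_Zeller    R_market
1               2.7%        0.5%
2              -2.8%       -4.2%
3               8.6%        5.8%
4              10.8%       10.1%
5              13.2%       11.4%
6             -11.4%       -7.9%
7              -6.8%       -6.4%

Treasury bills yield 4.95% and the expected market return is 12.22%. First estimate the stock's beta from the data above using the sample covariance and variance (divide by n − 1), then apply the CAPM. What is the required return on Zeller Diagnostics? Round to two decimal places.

Mean R_i = (2.7 − 2.8 + 8.6 + 10.8 + 13.2 − 11.4 − 6.8) / 7 = 2.0429%
Mean R_m = (0.5 − 4.2 + 5.8 + 10.1 + 11.4 − 7.9 − 6.4) / 7 = 1.3286%
Σ(R_i − R̄_i)(R_m − R̄_m) = 437.1314  ⇒  Cov = 437.1314 / 6 = 72.8552
Σ(R_m − R̄_m)² = 374.5143  ⇒  Var(R_m) = 374.5143 / 6 = 62.4191
β = Cov / Var(R_m) = 72.8552 / 62.4191 = 1.1672
MRP = 12.22% − 4.95% = 7.27%
E(R) = R_f + β × MRP = 4.95% + 1.1672 × 7.27% = 13.44%

13.44%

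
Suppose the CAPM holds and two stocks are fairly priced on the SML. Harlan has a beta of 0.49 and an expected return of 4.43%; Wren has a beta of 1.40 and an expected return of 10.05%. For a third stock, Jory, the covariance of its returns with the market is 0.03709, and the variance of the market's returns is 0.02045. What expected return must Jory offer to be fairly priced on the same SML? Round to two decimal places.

12.60%

MRP = (10.05% − 4.43%) / (1.40 − 0.49) = 6.1758%
R_f = 4.43% − 0.49 × 6.1758% = 1.4039%
β_Jory = Cov / Var(R_m) = 0.03709 / 0.02045 = 1.8137
E(R_Jory) = R_f + β × MRP = 1.4039% + 1.8137 × 6.1758% = 12.60%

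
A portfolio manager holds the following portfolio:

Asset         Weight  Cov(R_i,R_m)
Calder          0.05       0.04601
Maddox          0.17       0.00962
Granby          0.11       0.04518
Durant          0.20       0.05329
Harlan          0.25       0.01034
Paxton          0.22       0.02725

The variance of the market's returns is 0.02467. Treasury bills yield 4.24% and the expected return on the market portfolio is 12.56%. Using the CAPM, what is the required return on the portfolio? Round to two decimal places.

13.73%

β_Calder = 0.04601 / 0.02467 = 1.8650
β_Maddox = 0.00962 / 0.02467 = 0.3899
β_Granby = 0.04518 / 0.02467 = 1.8314
β_Durant = 0.05329 / 0.02467 = 2.1601
β_Harlan = 0.01034 / 0.02467 = 0.4191
β_Paxton = 0.02725 / 0.02467 = 1.1046
β_P = Σ w_i β_i = 0.05×1.8650 + 0.17×0.3899 + 0.11×1.8314 + 0.20×2.1601 + 0.25×0.4191 + 0.22×1.1046 = 1.1408
MRP = 12.56% − 4.24% = 8.32%
E(R_P) = R_f + β_P × MRP = 4.24% + 1.1408 × 8.32% = 13.73%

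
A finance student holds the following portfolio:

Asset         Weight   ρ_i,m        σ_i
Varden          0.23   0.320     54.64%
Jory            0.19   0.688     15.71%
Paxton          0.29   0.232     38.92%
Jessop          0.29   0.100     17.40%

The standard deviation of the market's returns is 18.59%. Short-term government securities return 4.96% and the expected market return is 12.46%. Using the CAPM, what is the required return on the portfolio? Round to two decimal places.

8.67%

β_Varden = 0.320 × 54.64% / 18.59% = 0.9405
β_Jory = 0.688 × 15.71% / 18.59% = 0.5814
β_Paxton = 0.232 × 38.92% / 18.59% = 0.4857
β_Jessop = 0.100 × 17.40% / 18.59% = 0.0936
β_P = Σ w_i β_i = 0.23×0.9405 + 0.19×0.5814 + 0.29×0.4857 + 0.29×0.0936 = 0.4948
MRP = 12.46% − 4.96% = 7.50%
E(R_P) = R_f + β_P × MRP = 4.96% + 0.4948 × 7.50% = 8.67%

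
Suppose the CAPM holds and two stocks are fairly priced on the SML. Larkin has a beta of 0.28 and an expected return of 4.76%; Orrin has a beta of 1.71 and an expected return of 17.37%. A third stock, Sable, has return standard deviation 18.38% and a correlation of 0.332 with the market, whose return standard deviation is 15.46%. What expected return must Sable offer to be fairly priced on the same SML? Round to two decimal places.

5.77%

MRP = (17.37% − 4.76%) / (1.71 − 0.28) = 8.8182%
R_f = 4.76% − 0.28 × 8.8182% = 2.2909%
β_Sable = ρ·σ_i/σ_m = 0.332 × 18.38 / 15.46 = 0.3947
E(R_Sable) = R_f + β × MRP = 2.2909% + 0.3947 × 8.8182% = 5.77%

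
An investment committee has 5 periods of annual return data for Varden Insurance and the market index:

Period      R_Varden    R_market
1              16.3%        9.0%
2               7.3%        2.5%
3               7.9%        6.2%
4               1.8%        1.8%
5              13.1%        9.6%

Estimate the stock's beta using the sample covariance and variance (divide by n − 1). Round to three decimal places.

1.409

Mean R_i = (16.3 + 7.3 + 7.9 + 1.8 + 13.1) / 5 = 9.2800%
Mean R_m = (9.0 + 2.5 + 6.2 + 1.8 + 9.6) / 5 = 5.8200%
Σ(R_i − R̄_i)(R_m − R̄_m) = 72.8820  ⇒  Cov = 72.8820 / 4 = 18.2205
Σ(R_m − R̄_m)² = 51.7280  ⇒  Var(R_m) = 51.7280 / 4 = 12.9320
β = Cov / Var(R_m) = 18.2205 / 12.9320 = 1.4089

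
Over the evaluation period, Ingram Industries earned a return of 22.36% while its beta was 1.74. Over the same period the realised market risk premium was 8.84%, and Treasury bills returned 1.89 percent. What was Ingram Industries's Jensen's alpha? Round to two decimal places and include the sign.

CAPM benchmark = R_f + β(R_m − R_f) = 1.89% + 1.74 × 8.84% = 17.2716%
α = actual − benchmark = 22.36% − 17.2716% = +5.09%

+5.09%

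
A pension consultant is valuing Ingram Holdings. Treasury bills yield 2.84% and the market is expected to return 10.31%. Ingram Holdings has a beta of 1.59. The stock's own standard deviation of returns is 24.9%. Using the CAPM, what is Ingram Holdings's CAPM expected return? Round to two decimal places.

14.72%

Market risk premium = E(R_m) − R_f = 10.31% − 2.84% = 7.47%
E(R) = R_f + β × MRP = 2.84% + 1.59 × 7.47% = 14.72%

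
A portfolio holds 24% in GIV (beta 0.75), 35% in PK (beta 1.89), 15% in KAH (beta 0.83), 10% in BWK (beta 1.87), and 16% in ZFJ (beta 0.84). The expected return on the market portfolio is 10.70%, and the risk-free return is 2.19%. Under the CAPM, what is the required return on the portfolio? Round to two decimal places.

β_P = Σ w_i β_i = 0.24×0.75 + 0.35×1.89 + 0.15×0.83 + 0.10×1.87 + 0.16×0.84 = 1.2874
MRP = 10.70% − 2.19% = 8.51%
E(R_P) = R_f + β_P × MRP = 2.19% + 1.2874 × 8.51% = 13.15%

13.15%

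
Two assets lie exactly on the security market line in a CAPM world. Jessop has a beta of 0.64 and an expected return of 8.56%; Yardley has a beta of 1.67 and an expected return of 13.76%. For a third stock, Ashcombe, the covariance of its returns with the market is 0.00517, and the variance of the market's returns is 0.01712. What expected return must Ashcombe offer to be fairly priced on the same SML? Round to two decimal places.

6.85%

MRP = (13.76% − 8.56%) / (1.67 − 0.64) = 5.0485%
R_f = 8.56% − 0.64 × 5.0485% = 5.3290%
β_Ashcombe = Cov / Var(R_m) = 0.00517 / 0.01712 = 0.3020
E(R_Ashcombe) = R_f + β × MRP = 5.3290% + 0.3020 × 5.0485% = 6.85%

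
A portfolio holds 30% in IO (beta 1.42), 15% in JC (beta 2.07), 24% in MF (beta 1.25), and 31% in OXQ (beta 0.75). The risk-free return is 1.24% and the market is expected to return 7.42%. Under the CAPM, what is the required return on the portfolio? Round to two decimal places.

β_P = Σ w_i β_i = 0.30×1.42 + 0.15×2.07 + 0.24×1.25 + 0.31×0.75 = 1.2690
MRP = 7.42% − 1.24% = 6.18%
E(R_P) = R_f + β_P × MRP = 1.24% + 1.2690 × 6.18% = 9.08%

9.08%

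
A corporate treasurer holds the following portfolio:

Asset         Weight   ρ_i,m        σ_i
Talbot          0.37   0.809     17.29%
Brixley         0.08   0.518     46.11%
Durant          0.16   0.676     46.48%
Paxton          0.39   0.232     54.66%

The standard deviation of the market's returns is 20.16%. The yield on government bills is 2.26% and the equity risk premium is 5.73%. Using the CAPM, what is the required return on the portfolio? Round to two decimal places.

β_Talbot = 0.809 × 17.29% / 20.16% = 0.6938
β_Brixley = 0.518 × 46.11% / 20.16% = 1.1848
β_Durant = 0.676 × 46.48% / 20.16% = 1.5586
β_Paxton = 0.232 × 54.66% / 20.16% = 0.6290
β_P = Σ w_i β_i = 0.37×0.6938 + 0.08×1.1848 + 0.16×1.5586 + 0.39×0.6290 = 0.8462
E(R_P) = R_f + β_P × MRP = 2.26% + 0.8462 × 5.73% = 7.11%

7.11%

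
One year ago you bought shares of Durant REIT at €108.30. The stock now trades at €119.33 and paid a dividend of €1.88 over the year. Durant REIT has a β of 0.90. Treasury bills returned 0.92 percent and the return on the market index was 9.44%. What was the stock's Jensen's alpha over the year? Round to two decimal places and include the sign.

Realised HPR = (P1 + D1 − P0) / P0 = (119.33 + 1.88 − 108.30) / 108.30 = 12.91 / 108.30 = 11.9206%
MRP = 9.44% − 0.92% = 8.52%
CAPM required = R_f + β·MRP = 0.92% + 0.90 × 8.52% = 8.5880%
α = realised − required = 11.9206% − 8.5880% = +3.33%

+3.33%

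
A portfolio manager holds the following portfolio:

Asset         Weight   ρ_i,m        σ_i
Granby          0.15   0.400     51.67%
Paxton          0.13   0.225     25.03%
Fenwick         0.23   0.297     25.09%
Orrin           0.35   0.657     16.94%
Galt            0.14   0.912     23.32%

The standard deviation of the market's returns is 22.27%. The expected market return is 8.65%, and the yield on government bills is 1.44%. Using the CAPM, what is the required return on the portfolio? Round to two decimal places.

5.46%

β_Granby = 0.400 × 51.67% / 22.27% = 0.9281
β_Paxton = 0.225 × 25.03% / 22.27% = 0.2529
β_Fenwick = 0.297 × 25.09% / 22.27% = 0.3346
β_Orrin = 0.657 × 16.94% / 22.27% = 0.4998
β_Galt = 0.912 × 23.32% / 22.27% = 0.9550
β_P = Σ w_i β_i = 0.15×0.9281 + 0.13×0.2529 + 0.23×0.3346 + 0.35×0.4998 + 0.14×0.9550 = 0.5577
MRP = 8.65% − 1.44% = 7.21%
E(R_P) = R_f + β_P × MRP = 1.44% + 0.5577 × 7.21% = 5.46%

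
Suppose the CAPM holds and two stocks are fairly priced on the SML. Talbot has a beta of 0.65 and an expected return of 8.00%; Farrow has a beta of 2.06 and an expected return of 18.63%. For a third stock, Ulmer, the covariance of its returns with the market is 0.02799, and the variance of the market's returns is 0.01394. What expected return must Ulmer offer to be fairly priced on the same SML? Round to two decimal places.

18.24%

MRP = (18.63% − 8.00%) / (2.06 − 0.65) = 7.5390%
R_f = 8.00% − 0.65 × 7.5390% = 3.0997%
β_Ulmer = Cov / Var(R_m) = 0.02799 / 0.01394 = 2.0079
E(R_Ulmer) = R_f + β × MRP = 3.0997% + 2.0079 × 7.5390% = 18.24%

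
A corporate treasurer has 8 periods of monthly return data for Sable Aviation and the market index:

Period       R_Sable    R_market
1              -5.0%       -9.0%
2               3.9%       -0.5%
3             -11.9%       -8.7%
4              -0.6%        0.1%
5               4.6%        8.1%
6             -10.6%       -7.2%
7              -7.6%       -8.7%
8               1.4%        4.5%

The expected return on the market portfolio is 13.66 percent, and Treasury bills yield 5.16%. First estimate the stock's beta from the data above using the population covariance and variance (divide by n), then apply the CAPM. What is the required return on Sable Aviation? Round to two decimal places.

Mean R_i = (-5.0 + 3.9 − 11.9 − 0.6 + 4.6 − 10.6 − 7.6 + 1.4) / 8 = -3.2250%
Mean R_m = (-9.0 − 0.5 − 8.7 + 0.1 + 8.1 − 7.2 − 8.7 + 4.5) / 8 = -2.6750%
Σ(R_i − R̄_i)(R_m − R̄_m) = 263.5050  ⇒  Cov = 263.5050 / 8 = 32.9381
Σ(R_m − R̄_m)² = 313.0950  ⇒  Var(R_m) = 313.0950 / 8 = 39.1369
β = Cov / Var(R_m) = 32.9381 / 39.1369 = 0.8416
MRP = 13.66% − 5.16% = 8.50%
E(R) = R_f + β × MRP = 5.16% + 0.8416 × 8.50% = 12.31%

12.31%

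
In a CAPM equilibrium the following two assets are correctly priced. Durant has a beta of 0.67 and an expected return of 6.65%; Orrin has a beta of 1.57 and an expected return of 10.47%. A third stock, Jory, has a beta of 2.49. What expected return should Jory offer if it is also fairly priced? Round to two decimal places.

MRP (SML slope) = (10.47% − 6.65%) / (1.57 − 0.67) = 3.82% / 0.90 = 4.2444%
R_f (intercept) = 6.65% − 0.67 × 4.2444% = 3.8063%
E(R_Jory) = R_f + β × MRP = 3.8063% + 2.49 × 4.2444% = 14.37%

14.37%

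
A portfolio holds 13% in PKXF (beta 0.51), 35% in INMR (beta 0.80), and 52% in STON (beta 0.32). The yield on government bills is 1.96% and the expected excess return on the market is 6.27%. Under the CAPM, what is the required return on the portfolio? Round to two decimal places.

β_P = Σ w_i β_i = 0.13×0.51 + 0.35×0.80 + 0.52×0.32 = 0.5127
E(R_P) = R_f + β_P × MRP = 1.96% + 0.5127 × 6.27% = 5.17%

5.17%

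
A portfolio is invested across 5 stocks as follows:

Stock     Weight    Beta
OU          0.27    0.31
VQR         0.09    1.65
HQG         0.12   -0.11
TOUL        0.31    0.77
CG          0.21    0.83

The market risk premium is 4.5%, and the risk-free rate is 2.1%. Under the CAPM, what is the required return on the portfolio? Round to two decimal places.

4.94%

β_P = Σ w_i β_i = 0.27×0.31 + 0.09×1.65 + 0.12×-0.11 + 0.31×0.77 + 0.21×0.83 = 0.6320
E(R_P) = R_f + β_P × MRP = 2.1% + 0.6320 × 4.5% = 4.94%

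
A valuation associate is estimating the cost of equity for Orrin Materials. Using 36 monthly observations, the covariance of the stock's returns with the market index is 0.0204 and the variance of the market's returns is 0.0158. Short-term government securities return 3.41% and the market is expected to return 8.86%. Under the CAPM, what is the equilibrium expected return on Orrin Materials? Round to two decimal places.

β = Cov(R_i, R_m) / Var(R_m) = 0.0204 / 0.0158 = 1.2911
MRP = 8.86% − 3.41% = 5.45%
E(R) = R_f + β × MRP = 3.41% + 1.2911 × 5.45% = 10.45%

10.45%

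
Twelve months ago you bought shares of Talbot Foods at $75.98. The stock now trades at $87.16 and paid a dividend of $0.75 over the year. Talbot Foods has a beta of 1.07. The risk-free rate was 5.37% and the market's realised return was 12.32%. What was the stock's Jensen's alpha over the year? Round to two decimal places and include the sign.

+2.90%

Realised HPR = (P1 + D1 − P0) / P0 = (87.16 + 0.75 − 75.98) / 75.98 = 11.93 / 75.98 = 15.7015%
MRP = 12.32% − 5.37% = 6.95%
CAPM required = R_f + β·MRP = 5.37% + 1.07 × 6.95% = 12.8065%
α = realised − required = 15.7015% − 12.8065% = +2.90%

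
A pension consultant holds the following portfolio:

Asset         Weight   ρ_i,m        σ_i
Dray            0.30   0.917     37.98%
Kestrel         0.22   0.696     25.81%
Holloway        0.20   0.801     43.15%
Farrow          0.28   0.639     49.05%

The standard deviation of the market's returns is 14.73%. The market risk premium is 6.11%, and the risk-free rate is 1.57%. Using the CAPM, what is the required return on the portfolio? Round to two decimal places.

14.05%

β_Dray = 0.917 × 37.98% / 14.73% = 2.3644
β_Kestrel = 0.696 × 25.81% / 14.73% = 1.2195
β_Holloway = 0.801 × 43.15% / 14.73% = 2.3464
β_Farrow = 0.639 × 49.05% / 14.73% = 2.1278
β_P = Σ w_i β_i = 0.30×2.3644 + 0.22×1.2195 + 0.20×2.3464 + 0.28×2.1278 = 2.0427
E(R_P) = R_f + β_P × MRP = 1.57% + 2.0427 × 6.11% = 14.05%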